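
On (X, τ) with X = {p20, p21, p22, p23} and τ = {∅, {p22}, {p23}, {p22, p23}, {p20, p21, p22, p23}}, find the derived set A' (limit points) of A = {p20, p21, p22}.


A' = {p20, p21}

For each x ∈ X, list the open sets U ∈ τ with x ∈ U, then check whether U ∩ (A ∖ {x}) ≠ ∅ for every such U.
  x = p20: opens ∋ x are {p20, p21, p22, p23}; each meets A ∖ {p20}, so x IS a limit point.
  x = p21: opens ∋ x are {p20, p21, p22, p23}; each meets A ∖ {p21}, so x IS a limit point.
  x = p22: open {p22} ∋ x has {p22} ∩ (A ∖ {p22}) = ∅, so x is NOT a limit point.
  x = p23: open {p23} ∋ x has {p23} ∩ (A ∖ {p23}) = ∅, so x is NOT a limit point.
Collecting: A' = {p20, p21}.


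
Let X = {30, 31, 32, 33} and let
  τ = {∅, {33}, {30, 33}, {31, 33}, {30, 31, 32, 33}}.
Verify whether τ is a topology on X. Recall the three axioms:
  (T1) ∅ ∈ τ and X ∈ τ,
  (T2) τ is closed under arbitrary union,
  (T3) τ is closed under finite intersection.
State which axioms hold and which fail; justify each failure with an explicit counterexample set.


τ is NOT a topology on X.

Axiom (T1): ∅ ∈ τ? Yes; X ∈ τ? Yes.
Axiom (T2/T3): check pairwise unions and intersections of members of τ.
Counterexample for (T2): {30, 33} ∪ {31, 33} = {30, 31, 33} ∉ τ. Therefore τ is NOT a topology.


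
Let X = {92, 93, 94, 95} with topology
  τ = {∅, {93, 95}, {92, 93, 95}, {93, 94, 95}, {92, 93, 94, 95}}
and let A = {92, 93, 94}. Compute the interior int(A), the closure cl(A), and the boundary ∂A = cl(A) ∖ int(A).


int(A) = ∅, cl(A) = {92, 93, 94, 95}, ∂A = {92, 93, 94, 95}.

Closed sets in (X, τ) are complements of opens:
  closed(X, τ) = {∅, {92}, {94}, {92, 94}, {92, 93, 94, 95}}.
int(A) = ⋃ {U ∈ τ : U ⊆ A}. Opens contained in A: ∅.
Taking the union of these: int(A) = ∅.
cl(A) = ⋂ {C closed : A ⊆ C}. Closed sets containing A: {92, 93, 94, 95}.
Intersecting these: cl(A) = {92, 93, 94, 95}.
∂A = cl(A) ∖ int(A) = {92, 93, 94, 95} ∖ ∅ = {92, 93, 94, 95}.


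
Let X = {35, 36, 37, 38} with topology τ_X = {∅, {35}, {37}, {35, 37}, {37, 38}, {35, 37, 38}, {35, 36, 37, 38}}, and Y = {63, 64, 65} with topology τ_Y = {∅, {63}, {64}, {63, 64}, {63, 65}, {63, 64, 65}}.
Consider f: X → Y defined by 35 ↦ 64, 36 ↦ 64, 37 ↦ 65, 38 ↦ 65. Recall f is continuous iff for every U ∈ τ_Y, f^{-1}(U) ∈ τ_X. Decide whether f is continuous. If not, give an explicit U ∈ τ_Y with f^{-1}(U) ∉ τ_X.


f is NOT continuous.

Compute f^{-1}(U) for each U ∈ τ_Y:
  U = ∅: f^{-1}(U) = ∅ ∈ τ_X ✓.
  U = {63}: f^{-1}(U) = ∅ ∈ τ_X ✓.
  U = {64}: f^{-1}(U) = {35, 36} ∉ τ_X ✗.
  U = {63, 64}: f^{-1}(U) = {35, 36} ∉ τ_X ✗.
  U = {63, 65}: f^{-1}(U) = {37, 38} ∈ τ_X ✓.
  U = {63, 64, 65}: f^{-1}(U) = {35, 36, 37, 38} ∈ τ_X ✓.
Found U = {64} with f^{-1}(U) = {35, 36} not in τ_X. Therefore f is NOT continuous.


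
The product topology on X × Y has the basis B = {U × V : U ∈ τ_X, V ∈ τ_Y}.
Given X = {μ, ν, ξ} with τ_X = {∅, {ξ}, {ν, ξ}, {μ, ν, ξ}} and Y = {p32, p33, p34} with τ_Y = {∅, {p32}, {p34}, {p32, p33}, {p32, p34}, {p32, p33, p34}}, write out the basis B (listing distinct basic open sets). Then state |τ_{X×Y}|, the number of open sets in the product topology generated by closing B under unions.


Basis B = {∅ × ∅, {ξ} × {p32}, {ξ} × {p34}, {ν, ξ} × {p32}, {ν, ξ} × {p34}, {ξ} × {p32, p33}, {ξ} × {p32, p34}, {μ, ν, ξ} × {p32}, {μ, ν, ξ} × {p34}, {ξ} × {p32, p33, p34}, {ν, ξ} × {p32, p33}, {ν, ξ} × {p32, p34}, {μ, ν, ξ} × {p32, p33}, {μ, ν, ξ} × {p32, p34}, {ν, ξ} × {p32, p33, p34}, {μ, ν, ξ} × {p32, p33, p34}}; |τ_{X×Y}| = 40.

Enumerate products U × V with U ∈ τ_X, V ∈ τ_Y (deduplicated):
  ∅ × ∅ = {} (∅)
  {ξ} × {p32} = {(ξ,p32)}
  {ξ} × {p34} = {(ξ,p34)}
  {ν, ξ} × {p32} = {(ν,p32), (ξ,p32)}
  {ν, ξ} × {p34} = {(ν,p34), (ξ,p34)}
  {ξ} × {p32, p33} = {(ξ,p32), (ξ,p33)}
  {ξ} × {p32, p34} = {(ξ,p32), (ξ,p34)}
  {μ, ν, ξ} × {p32} = {(μ,p32), (ν,p32), (ξ,p32)}
  {μ, ν, ξ} × {p34} = {(μ,p34), (ν,p34), (ξ,p34)}
  {ξ} × {p32, p33, p34} = {(ξ,p32), (ξ,p33), (ξ,p34)}
  {ν, ξ} × {p32, p33} = {(ν,p32), (ν,p33), (ξ,p32), (ξ,p33)}
  {ν, ξ} × {p32, p34} = {(ν,p32), (ν,p34), (ξ,p32), (ξ,p34)}
  {μ, ν, ξ} × {p32, p33} = {(μ,p32), (μ,p33), (ν,p32), (ν,p33), (ξ,p32), (ξ,p33)}
  {μ, ν, ξ} × {p32, p34} = {(μ,p32), (μ,p34), (ν,p32), (ν,p34), (ξ,p32), (ξ,p34)}
  {ν, ξ} × {p32, p33, p34} = {(ν,p32), (ν,p33), (ν,p34), (ξ,p32), (ξ,p33), (ξ,p34)}
  {μ, ν, ξ} × {p32, p33, p34} = {(μ,p32), (μ,p33), (μ,p34), (ν,p32), (ν,p33), (ν,p34), (ξ,p32), (ξ,p33), (ξ,p34)}
These 16 distinct sets form the basis B.
Close under arbitrary unions to get τ_{X×Y}; counting gives |τ_{X×Y}| = 40.


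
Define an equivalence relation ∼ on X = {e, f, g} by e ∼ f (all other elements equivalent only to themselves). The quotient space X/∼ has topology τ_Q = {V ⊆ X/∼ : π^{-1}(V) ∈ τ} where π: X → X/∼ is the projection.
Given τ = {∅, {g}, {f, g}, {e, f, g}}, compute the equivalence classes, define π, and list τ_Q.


X/∼ = {[e=f], [g]}; |τ_Q| = 3.

Equivalence classes: [e=f], [g].
Quotient map π: X → X/∼ sends e ↦ [e=f], f ↦ [e=f], g ↦ [g].
For each subset V ⊆ X/∼, compute π^{-1}(V) ⊆ X and check whether π^{-1}(V) ∈ τ. V is open in τ_Q iff π^{-1}(V) ∈ τ.
  V = {}: π^{-1}(V) = ∅ ∈ τ ✓.
  V = {[e=f]}: π^{-1}(V) = {e, f} ∉ τ ✗.
  V = {[g]}: π^{-1}(V) = {g} ∈ τ ✓.
  V = {[e=f], [g]}: π^{-1}(V) = {e, f, g} ∈ τ ✓.
Open sets in the quotient: τ_Q = {{}, {[g]}, {[e=f], [g]}} (3 elements).


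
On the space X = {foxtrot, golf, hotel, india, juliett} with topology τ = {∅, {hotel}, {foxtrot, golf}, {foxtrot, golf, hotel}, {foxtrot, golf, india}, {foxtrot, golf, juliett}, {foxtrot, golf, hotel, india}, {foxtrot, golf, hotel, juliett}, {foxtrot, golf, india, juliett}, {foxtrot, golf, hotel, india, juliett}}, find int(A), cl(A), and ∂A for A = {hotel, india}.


int(A) = {hotel}, cl(A) = {hotel, india}, ∂A = {india}.

Closed sets in (X, τ) are complements of opens:
  closed(X, τ) = {∅, {hotel}, {india}, {juliett}, {hotel, india}, {hotel, juliett}, {india, juliett}, {hotel, india, juliett}, {foxtrot, golf, india, juliett}, {foxtrot, golf, hotel, india, juliett}}.
int(A) = ⋃ {U ∈ τ : U ⊆ A}. Opens contained in A: ∅, {hotel}.
Taking the union of these: int(A) = {hotel}.
cl(A) = ⋂ {C closed : A ⊆ C}. Closed sets containing A: {hotel, india}, {hotel, india, juliett}, {foxtrot, golf, hotel, india, juliett}.
Intersecting these: cl(A) = {hotel, india}.
∂A = cl(A) ∖ int(A) = {hotel, india} ∖ {hotel} = {india}.


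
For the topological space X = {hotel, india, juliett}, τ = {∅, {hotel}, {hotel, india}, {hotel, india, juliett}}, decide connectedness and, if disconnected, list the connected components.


(X, τ) is connected.

Find clopen sets (U ∈ τ with X ∖ U ∈ τ):
  U = ∅, X ∖ U = {hotel, india, juliett} — both open, so U is clopen.
  U = {hotel, india, juliett}, X ∖ U = ∅ — both open, so U is clopen.
Only trivial clopens (∅ and X) exist, so (X, τ) is connected.
Compute connected components by grouping points that agree on all clopens:
  component: {hotel, india, juliett}


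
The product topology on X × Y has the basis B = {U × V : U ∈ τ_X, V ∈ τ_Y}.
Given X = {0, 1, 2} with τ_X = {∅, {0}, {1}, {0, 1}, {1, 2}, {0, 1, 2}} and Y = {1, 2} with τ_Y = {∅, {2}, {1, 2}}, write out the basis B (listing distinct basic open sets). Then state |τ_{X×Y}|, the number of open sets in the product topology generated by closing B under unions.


Basis B = {∅ × ∅, {0} × {2}, {1} × {2}, {0} × {1, 2}, {0, 1} × {2}, {1} × {1, 2}, {1, 2} × {2}, {0, 1, 2} × {2}, {0, 1} × {1, 2}, {1, 2} × {1, 2}, {0, 1, 2} × {1, 2}}; |τ_{X×Y}| = 18.

Enumerate products U × V with U ∈ τ_X, V ∈ τ_Y (deduplicated):
  ∅ × ∅ = {} (∅)
  {0} × {2} = {(0,2)}
  {1} × {2} = {(1,2)}
  {0} × {1, 2} = {(0,1), (0,2)}
  {0, 1} × {2} = {(0,2), (1,2)}
  {1} × {1, 2} = {(1,1), (1,2)}
  {1, 2} × {2} = {(1,2), (2,2)}
  {0, 1, 2} × {2} = {(0,2), (1,2), (2,2)}
  {0, 1} × {1, 2} = {(0,1), (0,2), (1,1), (1,2)}
  {1, 2} × {1, 2} = {(1,1), (1,2), (2,1), (2,2)}
  {0, 1, 2} × {1, 2} = {(0,1), (0,2), (1,1), (1,2), (2,1), (2,2)}
These 11 distinct sets form the basis B.
Close under arbitrary unions to get τ_{X×Y}; counting gives |τ_{X×Y}| = 18.


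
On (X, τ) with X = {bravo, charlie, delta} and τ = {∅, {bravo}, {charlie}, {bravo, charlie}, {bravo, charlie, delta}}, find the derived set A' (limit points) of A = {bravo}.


A' = {delta}

For each x ∈ X, list the open sets U ∈ τ with x ∈ U, then check whether U ∩ (A ∖ {x}) ≠ ∅ for every such U.
  x = bravo: open {bravo} ∋ x has {bravo} ∩ (A ∖ {bravo}) = ∅, so x is NOT a limit point.
  x = charlie: open {charlie} ∋ x has {charlie} ∩ (A ∖ {charlie}) = ∅, so x is NOT a limit point.
  x = delta: opens ∋ x are {bravo, charlie, delta}; each meets A ∖ {delta}, so x IS a limit point.
Collecting: A' = {delta}.


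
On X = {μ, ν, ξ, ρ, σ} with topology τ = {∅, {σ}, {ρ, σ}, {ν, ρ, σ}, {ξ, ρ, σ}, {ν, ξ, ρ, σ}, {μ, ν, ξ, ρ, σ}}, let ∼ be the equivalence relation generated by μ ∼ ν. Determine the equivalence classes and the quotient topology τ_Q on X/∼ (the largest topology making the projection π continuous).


X/∼ = {[μ=ν], [ξ], [ρ], [σ]}; |τ_Q| = 5.

Equivalence classes: [μ=ν], [ξ], [ρ], [σ].
Quotient map π: X → X/∼ sends μ ↦ [μ=ν], ν ↦ [μ=ν], ξ ↦ [ξ], ρ ↦ [ρ], σ ↦ [σ].
For each subset V ⊆ X/∼, compute π^{-1}(V) ⊆ X and check whether π^{-1}(V) ∈ τ. V is open in τ_Q iff π^{-1}(V) ∈ τ.
  V = {}: π^{-1}(V) = ∅ ∈ τ ✓.
  V = {[μ=ν]}: π^{-1}(V) = {μ, ν} ∉ τ ✗.
  V = {[ξ]}: π^{-1}(V) = {ξ} ∉ τ ✗.
  V = {[μ=ν], [ξ]}: π^{-1}(V) = {μ, ν, ξ} ∉ τ ✗.
  V = {[ρ]}: π^{-1}(V) = {ρ} ∉ τ ✗.
  V = {[μ=ν], [ρ]}: π^{-1}(V) = {μ, ν, ρ} ∉ τ ✗.
  V = {[ξ], [ρ]}: π^{-1}(V) = {ξ, ρ} ∉ τ ✗.
  V = {[μ=ν], [ξ], [ρ]}: π^{-1}(V) = {μ, ν, ξ, ρ} ∉ τ ✗.
  V = {[σ]}: π^{-1}(V) = {σ} ∈ τ ✓.
  V = {[μ=ν], [σ]}: π^{-1}(V) = {μ, ν, σ} ∉ τ ✗.
  V = {[ξ], [σ]}: π^{-1}(V) = {ξ, σ} ∉ τ ✗.
  V = {[μ=ν], [ξ], [σ]}: π^{-1}(V) = {μ, ν, ξ, σ} ∉ τ ✗.
  V = {[ρ], [σ]}: π^{-1}(V) = {ρ, σ} ∈ τ ✓.
  V = {[μ=ν], [ρ], [σ]}: π^{-1}(V) = {μ, ν, ρ, σ} ∉ τ ✗.
  V = {[ξ], [ρ], [σ]}: π^{-1}(V) = {ξ, ρ, σ} ∈ τ ✓.
  V = {[μ=ν], [ξ], [ρ], [σ]}: π^{-1}(V) = {μ, ν, ξ, ρ, σ} ∈ τ ✓.
Open sets in the quotient: τ_Q = {{}, {[σ]}, {[ρ], [σ]}, {[ξ], [ρ], [σ]}, {[μ=ν], [ξ], [ρ], [σ]}} (5 elements).


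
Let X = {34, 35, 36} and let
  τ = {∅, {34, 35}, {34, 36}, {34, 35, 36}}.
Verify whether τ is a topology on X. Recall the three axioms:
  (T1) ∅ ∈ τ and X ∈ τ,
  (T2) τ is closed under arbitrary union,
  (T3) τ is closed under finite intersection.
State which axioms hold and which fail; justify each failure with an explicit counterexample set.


τ is NOT a topology on X.

Axiom (T1): ∅ ∈ τ? Yes; X ∈ τ? Yes.
Axiom (T2/T3): check pairwise unions and intersections of members of τ.
Counterexample for (T3): {34, 35} ∩ {34, 36} = {34} ∉ τ. Therefore τ is NOT a topology.


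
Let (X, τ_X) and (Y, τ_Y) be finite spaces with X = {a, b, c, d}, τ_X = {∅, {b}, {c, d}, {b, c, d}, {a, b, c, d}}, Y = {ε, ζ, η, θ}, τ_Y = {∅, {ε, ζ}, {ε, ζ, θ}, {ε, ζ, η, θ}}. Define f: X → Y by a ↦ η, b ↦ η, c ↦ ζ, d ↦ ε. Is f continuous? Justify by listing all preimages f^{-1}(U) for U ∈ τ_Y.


f IS continuous.

Compute f^{-1}(U) for each U ∈ τ_Y:
  U = ∅: f^{-1}(U) = ∅ ∈ τ_X ✓.
  U = {ε, ζ}: f^{-1}(U) = {c, d} ∈ τ_X ✓.
  U = {ε, ζ, θ}: f^{-1}(U) = {c, d} ∈ τ_X ✓.
  U = {ε, ζ, η, θ}: f^{-1}(U) = {a, b, c, d} ∈ τ_X ✓.
Every preimage lies in τ_X, so f IS continuous.


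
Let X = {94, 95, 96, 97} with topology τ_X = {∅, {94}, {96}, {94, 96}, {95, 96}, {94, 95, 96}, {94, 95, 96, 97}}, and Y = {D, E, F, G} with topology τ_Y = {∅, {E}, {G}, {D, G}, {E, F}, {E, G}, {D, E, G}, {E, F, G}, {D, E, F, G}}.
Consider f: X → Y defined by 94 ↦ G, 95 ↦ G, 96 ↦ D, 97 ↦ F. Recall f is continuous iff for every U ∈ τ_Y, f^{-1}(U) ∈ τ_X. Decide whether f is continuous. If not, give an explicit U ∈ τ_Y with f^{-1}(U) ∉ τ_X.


f is NOT continuous.

Compute f^{-1}(U) for each U ∈ τ_Y:
  U = ∅: f^{-1}(U) = ∅ ∈ τ_X ✓.
  U = {E}: f^{-1}(U) = ∅ ∈ τ_X ✓.
  U = {G}: f^{-1}(U) = {94, 95} ∉ τ_X ✗.
  U = {D, G}: f^{-1}(U) = {94, 95, 96} ∈ τ_X ✓.
  U = {E, F}: f^{-1}(U) = {97} ∉ τ_X ✗.
  U = {E, G}: f^{-1}(U) = {94, 95} ∉ τ_X ✗.
  U = {D, E, G}: f^{-1}(U) = {94, 95, 96} ∈ τ_X ✓.
  U = {E, F, G}: f^{-1}(U) = {94, 95, 97} ∉ τ_X ✗.
  U = {D, E, F, G}: f^{-1}(U) = {94, 95, 96, 97} ∈ τ_X ✓.
Found U = {G} with f^{-1}(U) = {94, 95} not in τ_X. Therefore f is NOT continuous.


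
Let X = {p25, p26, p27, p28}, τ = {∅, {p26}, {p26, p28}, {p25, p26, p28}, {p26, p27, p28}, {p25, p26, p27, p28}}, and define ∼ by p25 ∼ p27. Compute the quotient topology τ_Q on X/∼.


X/∼ = {[p25=p27], [p26], [p28]}; |τ_Q| = 4.

Equivalence classes: [p25=p27], [p26], [p28].
Quotient map π: X → X/∼ sends p25 ↦ [p25=p27], p26 ↦ [p26], p27 ↦ [p25=p27], p28 ↦ [p28].
For each subset V ⊆ X/∼, compute π^{-1}(V) ⊆ X and check whether π^{-1}(V) ∈ τ. V is open in τ_Q iff π^{-1}(V) ∈ τ.
  V = {}: π^{-1}(V) = ∅ ∈ τ ✓.
  V = {[p25=p27]}: π^{-1}(V) = {p25, p27} ∉ τ ✗.
  V = {[p26]}: π^{-1}(V) = {p26} ∈ τ ✓.
  V = {[p25=p27], [p26]}: π^{-1}(V) = {p25, p26, p27} ∉ τ ✗.
  V = {[p28]}: π^{-1}(V) = {p28} ∉ τ ✗.
  V = {[p25=p27], [p28]}: π^{-1}(V) = {p25, p27, p28} ∉ τ ✗.
  V = {[p26], [p28]}: π^{-1}(V) = {p26, p28} ∈ τ ✓.
  V = {[p25=p27], [p26], [p28]}: π^{-1}(V) = {p25, p26, p27, p28} ∈ τ ✓.
Open sets in the quotient: τ_Q = {{}, {[p26]}, {[p26], [p28]}, {[p25=p27], [p26], [p28]}} (4 elements).


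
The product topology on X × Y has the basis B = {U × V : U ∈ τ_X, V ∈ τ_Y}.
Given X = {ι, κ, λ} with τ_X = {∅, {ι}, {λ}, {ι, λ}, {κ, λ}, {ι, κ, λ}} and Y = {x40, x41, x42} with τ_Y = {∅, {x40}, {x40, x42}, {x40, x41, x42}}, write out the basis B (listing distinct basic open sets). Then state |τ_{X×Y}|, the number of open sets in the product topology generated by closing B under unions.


Basis B = {∅ × ∅, {ι} × {x40}, {λ} × {x40}, {ι} × {x40, x42}, {ι, λ} × {x40}, {κ, λ} × {x40}, {λ} × {x40, x42}, {ι} × {x40, x41, x42}, {ι, κ, λ} × {x40}, {λ} × {x40, x41, x42}, {ι, λ} × {x40, x42}, {κ, λ} × {x40, x42}, {ι, λ} × {x40, x41, x42}, {ι, κ, λ} × {x40, x42}, {κ, λ} × {x40, x41, x42}, {ι, κ, λ} × {x40, x41, x42}}; |τ_{X×Y}| = 40.

Enumerate products U × V with U ∈ τ_X, V ∈ τ_Y (deduplicated):
  ∅ × ∅ = {} (∅)
  {ι} × {x40} = {(ι,x40)}
  {λ} × {x40} = {(λ,x40)}
  {ι} × {x40, x42} = {(ι,x40), (ι,x42)}
  {ι, λ} × {x40} = {(ι,x40), (λ,x40)}
  {κ, λ} × {x40} = {(κ,x40), (λ,x40)}
  {λ} × {x40, x42} = {(λ,x40), (λ,x42)}
  {ι} × {x40, x41, x42} = {(ι,x40), (ι,x41), (ι,x42)}
  {ι, κ, λ} × {x40} = {(ι,x40), (κ,x40), (λ,x40)}
  {λ} × {x40, x41, x42} = {(λ,x40), (λ,x41), (λ,x42)}
  {ι, λ} × {x40, x42} = {(ι,x40), (ι,x42), (λ,x40), (λ,x42)}
  {κ, λ} × {x40, x42} = {(κ,x40), (κ,x42), (λ,x40), (λ,x42)}
  {ι, λ} × {x40, x41, x42} = {(ι,x40), (ι,x41), (ι,x42), (λ,x40), (λ,x41), (λ,x42)}
  {ι, κ, λ} × {x40, x42} = {(ι,x40), (ι,x42), (κ,x40), (κ,x42), (λ,x40), (λ,x42)}
  {κ, λ} × {x40, x41, x42} = {(κ,x40), (κ,x41), (κ,x42), (λ,x40), (λ,x41), (λ,x42)}
  {ι, κ, λ} × {x40, x41, x42} = {(ι,x40), (ι,x41), (ι,x42), (κ,x40), (κ,x41), (κ,x42), (λ,x40), (λ,x41), (λ,x42)}
These 16 distinct sets form the basis B.
Close under arbitrary unions to get τ_{X×Y}; counting gives |τ_{X×Y}| = 40.


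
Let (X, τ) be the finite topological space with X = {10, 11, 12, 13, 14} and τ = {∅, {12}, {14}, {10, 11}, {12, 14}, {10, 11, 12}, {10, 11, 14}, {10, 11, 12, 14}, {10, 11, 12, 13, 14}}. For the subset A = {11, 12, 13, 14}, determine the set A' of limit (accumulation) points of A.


A' = {10, 13}

For each x ∈ X, list the open sets U ∈ τ with x ∈ U, then check whether U ∩ (A ∖ {x}) ≠ ∅ for every such U.
  x = 10: opens ∋ x are {10, 11}, {10, 11, 12}, {10, 11, 14}, {10, 11, 12, 14}, {10, 11, 12, 13, 14}; each meets A ∖ {10}, so x IS a limit point.
  x = 11: open {10, 11} ∋ x has {10, 11} ∩ (A ∖ {11}) = ∅, so x is NOT a limit point.
  x = 12: open {12} ∋ x has {12} ∩ (A ∖ {12}) = ∅, so x is NOT a limit point.
  x = 13: opens ∋ x are {10, 11, 12, 13, 14}; each meets A ∖ {13}, so x IS a limit point.
  x = 14: open {14} ∋ x has {14} ∩ (A ∖ {14}) = ∅, so x is NOT a limit point.
Collecting: A' = {10, 13}.


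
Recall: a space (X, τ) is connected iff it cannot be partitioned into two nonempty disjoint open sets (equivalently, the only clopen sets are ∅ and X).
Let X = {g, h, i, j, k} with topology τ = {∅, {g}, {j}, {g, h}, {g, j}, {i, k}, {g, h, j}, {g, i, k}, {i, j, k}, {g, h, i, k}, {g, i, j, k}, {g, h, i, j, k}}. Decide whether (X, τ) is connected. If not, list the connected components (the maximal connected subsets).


(X, τ) is disconnected; components = [{j}, {g, h}, {i, k}].

Find clopen sets (U ∈ τ with X ∖ U ∈ τ):
  U = ∅, X ∖ U = {g, h, i, j, k} — both open, so U is clopen.
  U = {j}, X ∖ U = {g, h, i, k} — both open, so U is clopen.
  U = {g, h}, X ∖ U = {i, j, k} — both open, so U is clopen.
  U = {i, k}, X ∖ U = {g, h, j} — both open, so U is clopen.
  U = {g, h, j}, X ∖ U = {i, k} — both open, so U is clopen.
  U = {i, j, k}, X ∖ U = {g, h} — both open, so U is clopen.
  U = {g, h, i, k}, X ∖ U = {j} — both open, so U is clopen.
  U = {g, h, i, j, k}, X ∖ U = ∅ — both open, so U is clopen.
Nontrivial clopen(s) exist: e.g. {g, h}. So (X, τ) is disconnected.
Compute connected components by grouping points that agree on all clopens:
  component: {j}
  component: {g, h}
  component: {i, k}


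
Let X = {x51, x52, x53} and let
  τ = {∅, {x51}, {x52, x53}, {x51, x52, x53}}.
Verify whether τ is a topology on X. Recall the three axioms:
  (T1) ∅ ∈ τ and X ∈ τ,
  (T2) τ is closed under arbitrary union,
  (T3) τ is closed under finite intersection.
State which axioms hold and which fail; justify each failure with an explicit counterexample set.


τ IS a topology on X.

Axiom (T1): ∅ ∈ τ? Yes; X ∈ τ? Yes.
Axiom (T2/T3): check pairwise unions and intersections of members of τ.
All pairwise intersections and unions checked — each lies in τ. Therefore τ satisfies (T1), (T2), (T3): it IS a topology on X.


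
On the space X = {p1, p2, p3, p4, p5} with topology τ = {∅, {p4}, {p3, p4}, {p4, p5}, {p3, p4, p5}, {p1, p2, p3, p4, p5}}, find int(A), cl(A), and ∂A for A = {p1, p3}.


int(A) = ∅, cl(A) = {p1, p2, p3}, ∂A = {p1, p2, p3}.

Closed sets in (X, τ) are complements of opens:
  closed(X, τ) = {∅, {p1, p2}, {p1, p2, p3}, {p1, p2, p5}, {p1, p2, p3, p5}, {p1, p2, p3, p4, p5}}.
int(A) = ⋃ {U ∈ τ : U ⊆ A}. Opens contained in A: ∅.
Taking the union of these: int(A) = ∅.
cl(A) = ⋂ {C closed : A ⊆ C}. Closed sets containing A: {p1, p2, p3}, {p1, p2, p3, p5}, {p1, p2, p3, p4, p5}.
Intersecting these: cl(A) = {p1, p2, p3}.
∂A = cl(A) ∖ int(A) = {p1, p2, p3} ∖ ∅ = {p1, p2, p3}.


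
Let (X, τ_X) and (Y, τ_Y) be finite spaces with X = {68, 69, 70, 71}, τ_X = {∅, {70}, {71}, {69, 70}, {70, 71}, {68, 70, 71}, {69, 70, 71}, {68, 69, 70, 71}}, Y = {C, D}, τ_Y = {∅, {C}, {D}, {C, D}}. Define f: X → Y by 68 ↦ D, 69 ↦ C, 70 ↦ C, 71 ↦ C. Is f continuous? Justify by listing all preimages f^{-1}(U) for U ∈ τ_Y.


f is NOT continuous.

Compute f^{-1}(U) for each U ∈ τ_Y:
  U = ∅: f^{-1}(U) = ∅ ∈ τ_X ✓.
  U = {C}: f^{-1}(U) = {69, 70, 71} ∈ τ_X ✓.
  U = {D}: f^{-1}(U) = {68} ∉ τ_X ✗.
  U = {C, D}: f^{-1}(U) = {68, 69, 70, 71} ∈ τ_X ✓.
Found U = {D} with f^{-1}(U) = {68} not in τ_X. Therefore f is NOT continuous.


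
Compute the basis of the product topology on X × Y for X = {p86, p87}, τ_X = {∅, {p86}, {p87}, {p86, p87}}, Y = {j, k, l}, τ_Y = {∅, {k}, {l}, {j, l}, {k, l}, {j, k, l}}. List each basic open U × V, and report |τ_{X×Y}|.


Basis B = {∅ × ∅, {p86} × {k}, {p86} × {l}, {p87} × {k}, {p87} × {l}, {p86} × {j, l}, {p86} × {k, l}, {p86, p87} × {k}, {p86, p87} × {l}, {p87} × {j, l}, {p87} × {k, l}, {p86} × {j, k, l}, {p87} × {j, k, l}, {p86, p87} × {j, l}, {p86, p87} × {k, l}, {p86, p87} × {j, k, l}}; |τ_{X×Y}| = 36.

Enumerate products U × V with U ∈ τ_X, V ∈ τ_Y (deduplicated):
  ∅ × ∅ = {} (∅)
  {p86} × {k} = {(p86,k)}
  {p86} × {l} = {(p86,l)}
  {p87} × {k} = {(p87,k)}
  {p87} × {l} = {(p87,l)}
  {p86} × {j, l} = {(p86,j), (p86,l)}
  {p86} × {k, l} = {(p86,k), (p86,l)}
  {p86, p87} × {k} = {(p86,k), (p87,k)}
  {p86, p87} × {l} = {(p86,l), (p87,l)}
  {p87} × {j, l} = {(p87,j), (p87,l)}
  {p87} × {k, l} = {(p87,k), (p87,l)}
  {p86} × {j, k, l} = {(p86,j), (p86,k), (p86,l)}
  {p87} × {j, k, l} = {(p87,j), (p87,k), (p87,l)}
  {p86, p87} × {j, l} = {(p86,j), (p86,l), (p87,j), (p87,l)}
  {p86, p87} × {k, l} = {(p86,k), (p86,l), (p87,k), (p87,l)}
  {p86, p87} × {j, k, l} = {(p86,j), (p86,k), (p86,l), (p87,j), (p87,k), (p87,l)}
These 16 distinct sets form the basis B.
Close under arbitrary unions to get τ_{X×Y}; counting gives |τ_{X×Y}| = 36.


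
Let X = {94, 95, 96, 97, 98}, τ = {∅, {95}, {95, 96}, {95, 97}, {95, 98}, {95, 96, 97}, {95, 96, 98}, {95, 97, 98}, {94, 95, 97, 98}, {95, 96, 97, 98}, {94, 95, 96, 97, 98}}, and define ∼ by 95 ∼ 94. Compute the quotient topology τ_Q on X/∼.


X/∼ = {[94=95], [96], [97], [98]}; |τ_Q| = 3.

Equivalence classes: [94=95], [96], [97], [98].
Quotient map π: X → X/∼ sends 94 ↦ [94=95], 95 ↦ [94=95], 96 ↦ [96], 97 ↦ [97], 98 ↦ [98].
For each subset V ⊆ X/∼, compute π^{-1}(V) ⊆ X and check whether π^{-1}(V) ∈ τ. V is open in τ_Q iff π^{-1}(V) ∈ τ.
  V = {}: π^{-1}(V) = ∅ ∈ τ ✓.
  V = {[94=95]}: π^{-1}(V) = {94, 95} ∉ τ ✗.
  V = {[96]}: π^{-1}(V) = {96} ∉ τ ✗.
  V = {[94=95], [96]}: π^{-1}(V) = {94, 95, 96} ∉ τ ✗.
  V = {[97]}: π^{-1}(V) = {97} ∉ τ ✗.
  V = {[94=95], [97]}: π^{-1}(V) = {94, 95, 97} ∉ τ ✗.
  V = {[96], [97]}: π^{-1}(V) = {96, 97} ∉ τ ✗.
  V = {[94=95], [96], [97]}: π^{-1}(V) = {94, 95, 96, 97} ∉ τ ✗.
  V = {[98]}: π^{-1}(V) = {98} ∉ τ ✗.
  V = {[94=95], [98]}: π^{-1}(V) = {94, 95, 98} ∉ τ ✗.
  V = {[96], [98]}: π^{-1}(V) = {96, 98} ∉ τ ✗.
  V = {[94=95], [96], [98]}: π^{-1}(V) = {94, 95, 96, 98} ∉ τ ✗.
  V = {[97], [98]}: π^{-1}(V) = {97, 98} ∉ τ ✗.
  V = {[94=95], [97], [98]}: π^{-1}(V) = {94, 95, 97, 98} ∈ τ ✓.
  V = {[96], [97], [98]}: π^{-1}(V) = {96, 97, 98} ∉ τ ✗.
  V = {[94=95], [96], [97], [98]}: π^{-1}(V) = {94, 95, 96, 97, 98} ∈ τ ✓.
Open sets in the quotient: τ_Q = {{}, {[94=95], [97], [98]}, {[94=95], [96], [97], [98]}} (3 elements).


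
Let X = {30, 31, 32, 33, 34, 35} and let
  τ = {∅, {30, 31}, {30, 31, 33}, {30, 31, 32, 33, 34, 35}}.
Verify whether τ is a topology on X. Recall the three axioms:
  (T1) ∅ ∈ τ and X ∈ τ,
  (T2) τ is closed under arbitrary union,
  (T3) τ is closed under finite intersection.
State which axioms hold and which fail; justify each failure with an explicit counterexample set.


τ IS a topology on X.

Axiom (T1): ∅ ∈ τ? Yes; X ∈ τ? Yes.
Axiom (T2/T3): check pairwise unions and intersections of members of τ.
All pairwise intersections and unions checked — each lies in τ. Therefore τ satisfies (T1), (T2), (T3): it IS a topology on X.


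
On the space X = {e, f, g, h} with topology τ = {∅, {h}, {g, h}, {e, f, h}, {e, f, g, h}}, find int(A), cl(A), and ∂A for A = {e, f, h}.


int(A) = {e, f, h}, cl(A) = {e, f, g, h}, ∂A = {g}.

Closed sets in (X, τ) are complements of opens:
  closed(X, τ) = {∅, {g}, {e, f}, {e, f, g}, {e, f, g, h}}.
int(A) = ⋃ {U ∈ τ : U ⊆ A}. Opens contained in A: ∅, {h}, {e, f, h}.
Taking the union of these: int(A) = {e, f, h}.
cl(A) = ⋂ {C closed : A ⊆ C}. Closed sets containing A: {e, f, g, h}.
Intersecting these: cl(A) = {e, f, g, h}.
∂A = cl(A) ∖ int(A) = {e, f, g, h} ∖ {e, f, h} = {g}.


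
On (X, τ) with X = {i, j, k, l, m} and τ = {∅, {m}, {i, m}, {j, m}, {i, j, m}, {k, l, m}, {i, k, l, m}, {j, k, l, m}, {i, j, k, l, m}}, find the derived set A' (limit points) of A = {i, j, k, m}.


A' = {i, j, k, l}

For each x ∈ X, list the open sets U ∈ τ with x ∈ U, then check whether U ∩ (A ∖ {x}) ≠ ∅ for every such U.
  x = i: opens ∋ x are {i, m}, {i, j, m}, {i, k, l, m}, {i, j, k, l, m}; each meets A ∖ {i}, so x IS a limit point.
  x = j: opens ∋ x are {j, m}, {i, j, m}, {j, k, l, m}, {i, j, k, l, m}; each meets A ∖ {j}, so x IS a limit point.
  x = k: opens ∋ x are {k, l, m}, {i, k, l, m}, {j, k, l, m}, {i, j, k, l, m}; each meets A ∖ {k}, so x IS a limit point.
  x = l: opens ∋ x are {k, l, m}, {i, k, l, m}, {j, k, l, m}, {i, j, k, l, m}; each meets A ∖ {l}, so x IS a limit point.
  x = m: open {m} ∋ x has {m} ∩ (A ∖ {m}) = ∅, so x is NOT a limit point.
Collecting: A' = {i, j, k, l}.


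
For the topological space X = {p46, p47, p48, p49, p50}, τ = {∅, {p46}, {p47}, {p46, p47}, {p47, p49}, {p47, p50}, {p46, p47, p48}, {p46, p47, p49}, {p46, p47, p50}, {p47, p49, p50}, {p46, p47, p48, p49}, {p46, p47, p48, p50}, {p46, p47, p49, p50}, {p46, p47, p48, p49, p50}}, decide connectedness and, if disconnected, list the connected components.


(X, τ) is connected.

Find clopen sets (U ∈ τ with X ∖ U ∈ τ):
  U = ∅, X ∖ U = {p46, p47, p48, p49, p50} — both open, so U is clopen.
  U = {p46, p47, p48, p49, p50}, X ∖ U = ∅ — both open, so U is clopen.
Only trivial clopens (∅ and X) exist, so (X, τ) is connected.
Compute connected components by grouping points that agree on all clopens:
  component: {p46, p47, p48, p49, p50}


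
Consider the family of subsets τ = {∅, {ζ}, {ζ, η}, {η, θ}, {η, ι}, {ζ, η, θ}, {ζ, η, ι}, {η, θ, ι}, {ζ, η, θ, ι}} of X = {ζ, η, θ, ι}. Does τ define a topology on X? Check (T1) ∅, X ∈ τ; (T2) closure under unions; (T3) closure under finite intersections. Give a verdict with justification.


τ is NOT a topology on X.

Axiom (T1): ∅ ∈ τ? Yes; X ∈ τ? Yes.
Axiom (T2/T3): check pairwise unions and intersections of members of τ.
Counterexample for (T3): {ζ, η} ∩ {η, θ} = {η} ∉ τ. Therefore τ is NOT a topology.


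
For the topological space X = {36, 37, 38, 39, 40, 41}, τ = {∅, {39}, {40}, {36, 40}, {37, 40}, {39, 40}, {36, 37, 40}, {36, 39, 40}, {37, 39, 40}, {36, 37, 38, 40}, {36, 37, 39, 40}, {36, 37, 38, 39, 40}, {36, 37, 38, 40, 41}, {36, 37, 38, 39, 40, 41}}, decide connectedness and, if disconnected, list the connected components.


(X, τ) is disconnected; components = [{39}, {36, 37, 38, 40, 41}].

Find clopen sets (U ∈ τ with X ∖ U ∈ τ):
  U = ∅, X ∖ U = {36, 37, 38, 39, 40, 41} — both open, so U is clopen.
  U = {39}, X ∖ U = {36, 37, 38, 40, 41} — both open, so U is clopen.
  U = {36, 37, 38, 40, 41}, X ∖ U = {39} — both open, so U is clopen.
  U = {36, 37, 38, 39, 40, 41}, X ∖ U = ∅ — both open, so U is clopen.
Nontrivial clopen(s) exist: e.g. {36, 37, 38, 40, 41}. So (X, τ) is disconnected.
Compute connected components by grouping points that agree on all clopens:
  component: {39}
  component: {36, 37, 38, 40, 41}


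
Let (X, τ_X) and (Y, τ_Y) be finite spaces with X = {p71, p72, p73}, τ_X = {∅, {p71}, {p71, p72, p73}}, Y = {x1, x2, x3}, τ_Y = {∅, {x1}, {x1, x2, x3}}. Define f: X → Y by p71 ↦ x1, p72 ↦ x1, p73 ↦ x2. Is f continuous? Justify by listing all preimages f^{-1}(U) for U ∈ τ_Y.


f is NOT continuous.

Compute f^{-1}(U) for each U ∈ τ_Y:
  U = ∅: f^{-1}(U) = ∅ ∈ τ_X ✓.
  U = {x1}: f^{-1}(U) = {p71, p72} ∉ τ_X ✗.
  U = {x1, x2, x3}: f^{-1}(U) = {p71, p72, p73} ∈ τ_X ✓.
Found U = {x1} with f^{-1}(U) = {p71, p72} not in τ_X. Therefore f is NOT continuous.


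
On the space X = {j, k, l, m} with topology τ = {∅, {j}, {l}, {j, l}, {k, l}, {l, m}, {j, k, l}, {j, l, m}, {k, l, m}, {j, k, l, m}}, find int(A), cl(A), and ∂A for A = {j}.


int(A) = {j}, cl(A) = {j}, ∂A = ∅.

Closed sets in (X, τ) are complements of opens:
  closed(X, τ) = {∅, {j}, {k}, {m}, {j, k}, {j, m}, {k, m}, {j, k, m}, {k, l, m}, {j, k, l, m}}.
int(A) = ⋃ {U ∈ τ : U ⊆ A}. Opens contained in A: ∅, {j}.
Taking the union of these: int(A) = {j}.
cl(A) = ⋂ {C closed : A ⊆ C}. Closed sets containing A: {j}, {j, k}, {j, m}, {j, k, m}, {j, k, l, m}.
Intersecting these: cl(A) = {j}.
∂A = cl(A) ∖ int(A) = {j} ∖ {j} = ∅.


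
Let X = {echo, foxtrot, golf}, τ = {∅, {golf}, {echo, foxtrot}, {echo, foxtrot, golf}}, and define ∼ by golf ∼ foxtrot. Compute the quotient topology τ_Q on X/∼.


X/∼ = {[echo], [foxtrot=golf]}; |τ_Q| = 2.

Equivalence classes: [echo], [foxtrot=golf].
Quotient map π: X → X/∼ sends echo ↦ [echo], foxtrot ↦ [foxtrot=golf], golf ↦ [foxtrot=golf].
For each subset V ⊆ X/∼, compute π^{-1}(V) ⊆ X and check whether π^{-1}(V) ∈ τ. V is open in τ_Q iff π^{-1}(V) ∈ τ.
  V = {}: π^{-1}(V) = ∅ ∈ τ ✓.
  V = {[echo]}: π^{-1}(V) = {echo} ∉ τ ✗.
  V = {[foxtrot=golf]}: π^{-1}(V) = {foxtrot, golf} ∉ τ ✗.
  V = {[echo], [foxtrot=golf]}: π^{-1}(V) = {echo, foxtrot, golf} ∈ τ ✓.
Open sets in the quotient: τ_Q = {{}, {[echo], [foxtrot=golf]}} (2 elements).


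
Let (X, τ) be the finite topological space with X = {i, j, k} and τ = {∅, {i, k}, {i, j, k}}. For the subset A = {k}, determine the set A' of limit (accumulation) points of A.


A' = {i, j}

For each x ∈ X, list the open sets U ∈ τ with x ∈ U, then check whether U ∩ (A ∖ {x}) ≠ ∅ for every such U.
  x = i: opens ∋ x are {i, k}, {i, j, k}; each meets A ∖ {i}, so x IS a limit point.
  x = j: opens ∋ x are {i, j, k}; each meets A ∖ {j}, so x IS a limit point.
  x = k: open {i, k} ∋ x has {i, k} ∩ (A ∖ {k}) = ∅, so x is NOT a limit point.
Collecting: A' = {i, j}.


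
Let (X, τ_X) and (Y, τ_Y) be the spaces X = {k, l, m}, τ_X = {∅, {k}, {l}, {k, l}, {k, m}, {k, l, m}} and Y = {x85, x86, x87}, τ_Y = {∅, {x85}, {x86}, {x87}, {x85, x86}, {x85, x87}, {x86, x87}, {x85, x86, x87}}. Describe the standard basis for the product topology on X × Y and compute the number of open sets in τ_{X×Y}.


Basis B = {∅ × ∅, {k} × {x85}, {k} × {x86}, {k} × {x87}, {l} × {x85}, {l} × {x86}, {l} × {x87}, {k} × {x85, x86}, {k} × {x85, x87}, {k, l} × {x85}, {k, m} × {x85}, {k} × {x86, x87}, {k, l} × {x86}, {k, m} × {x86}, {k, l} × {x87}, {k, m} × {x87}, {l} × {x85, x86}, {l} × {x85, x87}, {l} × {x86, x87}, {k} × {x85, x86, x87}, {k, l, m} × {x85}, {k, l, m} × {x86}, {k, l, m} × {x87}, {l} × {x85, x86, x87}, {k, l} × {x85, x86}, {k, m} × {x85, x86}, {k, l} × {x85, x87}, {k, m} × {x85, x87}, {k, l} × {x86, x87}, {k, m} × {x86, x87}, {k, l} × {x85, x86, x87}, {k, m} × {x85, x86, x87}, {k, l, m} × {x85, x86}, {k, l, m} × {x85, x87}, {k, l, m} × {x86, x87}, {k, l, m} × {x85, x86, x87}}; |τ_{X×Y}| = 216.

Enumerate products U × V with U ∈ τ_X, V ∈ τ_Y (deduplicated):
  ∅ × ∅ = {} (∅)
  {k} × {x85} = {(k,x85)}
  {k} × {x86} = {(k,x86)}
  {k} × {x87} = {(k,x87)}
  {l} × {x85} = {(l,x85)}
  {l} × {x86} = {(l,x86)}
  {l} × {x87} = {(l,x87)}
  {k} × {x85, x86} = {(k,x85), (k,x86)}
  {k} × {x85, x87} = {(k,x85), (k,x87)}
  {k, l} × {x85} = {(k,x85), (l,x85)}
  {k, m} × {x85} = {(k,x85), (m,x85)}
  {k} × {x86, x87} = {(k,x86), (k,x87)}
  {k, l} × {x86} = {(k,x86), (l,x86)}
  {k, m} × {x86} = {(k,x86), (m,x86)}
  {k, l} × {x87} = {(k,x87), (l,x87)}
  {k, m} × {x87} = {(k,x87), (m,x87)}
  {l} × {x85, x86} = {(l,x85), (l,x86)}
  {l} × {x85, x87} = {(l,x85), (l,x87)}
  {l} × {x86, x87} = {(l,x86), (l,x87)}
  {k} × {x85, x86, x87} = {(k,x85), (k,x86), (k,x87)}
  {k, l, m} × {x85} = {(k,x85), (l,x85), (m,x85)}
  {k, l, m} × {x86} = {(k,x86), (l,x86), (m,x86)}
  {k, l, m} × {x87} = {(k,x87), (l,x87), (m,x87)}
  {l} × {x85, x86, x87} = {(l,x85), (l,x86), (l,x87)}
  {k, l} × {x85, x86} = {(k,x85), (k,x86), (l,x85), (l,x86)}
  {k, m} × {x85, x86} = {(k,x85), (k,x86), (m,x85), (m,x86)}
  {k, l} × {x85, x87} = {(k,x85), (k,x87), (l,x85), (l,x87)}
  {k, m} × {x85, x87} = {(k,x85), (k,x87), (m,x85), (m,x87)}
  {k, l} × {x86, x87} = {(k,x86), (k,x87), (l,x86), (l,x87)}
  {k, m} × {x86, x87} = {(k,x86), (k,x87), (m,x86), (m,x87)}
  {k, l} × {x85, x86, x87} = {(k,x85), (k,x86), (k,x87), (l,x85), (l,x86), (l,x87)}
  {k, m} × {x85, x86, x87} = {(k,x85), (k,x86), (k,x87), (m,x85), (m,x86), (m,x87)}
  {k, l, m} × {x85, x86} = {(k,x85), (k,x86), (l,x85), (l,x86), (m,x85), (m,x86)}
  {k, l, m} × {x85, x87} = {(k,x85), (k,x87), (l,x85), (l,x87), (m,x85), (m,x87)}
  {k, l, m} × {x86, x87} = {(k,x86), (k,x87), (l,x86), (l,x87), (m,x86), (m,x87)}
  {k, l, m} × {x85, x86, x87} = {(k,x85), (k,x86), (k,x87), (l,x85), (l,x86), (l,x87), (m,x85), (m,x86), (m,x87)}
These 36 distinct sets form the basis B.
Close under arbitrary unions to get τ_{X×Y}; counting gives |τ_{X×Y}| = 216.


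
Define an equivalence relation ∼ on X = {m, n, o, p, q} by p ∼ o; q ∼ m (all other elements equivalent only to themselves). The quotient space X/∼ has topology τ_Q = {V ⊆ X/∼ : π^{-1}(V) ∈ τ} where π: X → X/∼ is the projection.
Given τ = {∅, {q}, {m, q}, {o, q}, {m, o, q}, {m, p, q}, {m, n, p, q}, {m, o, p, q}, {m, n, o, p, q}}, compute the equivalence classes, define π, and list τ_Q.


X/∼ = {[m=q], [n], [o=p]}; |τ_Q| = 4.

Equivalence classes: [m=q], [n], [o=p].
Quotient map π: X → X/∼ sends m ↦ [m=q], n ↦ [n], o ↦ [o=p], p ↦ [o=p], q ↦ [m=q].
For each subset V ⊆ X/∼, compute π^{-1}(V) ⊆ X and check whether π^{-1}(V) ∈ τ. V is open in τ_Q iff π^{-1}(V) ∈ τ.
  V = {}: π^{-1}(V) = ∅ ∈ τ ✓.
  V = {[m=q]}: π^{-1}(V) = {m, q} ∈ τ ✓.
  V = {[n]}: π^{-1}(V) = {n} ∉ τ ✗.
  V = {[m=q], [n]}: π^{-1}(V) = {m, n, q} ∉ τ ✗.
  V = {[o=p]}: π^{-1}(V) = {o, p} ∉ τ ✗.
  V = {[m=q], [o=p]}: π^{-1}(V) = {m, o, p, q} ∈ τ ✓.
  V = {[n], [o=p]}: π^{-1}(V) = {n, o, p} ∉ τ ✗.
  V = {[m=q], [n], [o=p]}: π^{-1}(V) = {m, n, o, p, q} ∈ τ ✓.
Open sets in the quotient: τ_Q = {{}, {[m=q]}, {[m=q], [o=p]}, {[m=q], [n], [o=p]}} (4 elements).


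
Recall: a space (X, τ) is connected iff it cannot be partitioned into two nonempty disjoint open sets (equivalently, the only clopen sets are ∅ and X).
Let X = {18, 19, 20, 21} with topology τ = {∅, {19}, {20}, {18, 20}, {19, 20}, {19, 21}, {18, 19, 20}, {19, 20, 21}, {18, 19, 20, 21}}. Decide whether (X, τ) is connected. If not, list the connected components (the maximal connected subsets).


(X, τ) is disconnected; components = [{18, 20}, {19, 21}].

Find clopen sets (U ∈ τ with X ∖ U ∈ τ):
  U = ∅, X ∖ U = {18, 19, 20, 21} — both open, so U is clopen.
  U = {18, 20}, X ∖ U = {19, 21} — both open, so U is clopen.
  U = {19, 21}, X ∖ U = {18, 20} — both open, so U is clopen.
  U = {18, 19, 20, 21}, X ∖ U = ∅ — both open, so U is clopen.
Nontrivial clopen(s) exist: e.g. {18, 20}. So (X, τ) is disconnected.
Compute connected components by grouping points that agree on all clopens:
  component: {18, 20}
  component: {19, 21}


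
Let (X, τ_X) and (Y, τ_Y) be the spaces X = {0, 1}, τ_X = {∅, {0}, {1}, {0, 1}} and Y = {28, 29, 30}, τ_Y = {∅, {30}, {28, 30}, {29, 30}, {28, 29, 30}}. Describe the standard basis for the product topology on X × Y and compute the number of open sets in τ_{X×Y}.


Basis B = {∅ × ∅, {0} × {30}, {1} × {30}, {0} × {28, 30}, {0} × {29, 30}, {0, 1} × {30}, {1} × {28, 30}, {1} × {29, 30}, {0} × {28, 29, 30}, {1} × {28, 29, 30}, {0, 1} × {28, 30}, {0, 1} × {29, 30}, {0, 1} × {28, 29, 30}}; |τ_{X×Y}| = 25.

Enumerate products U × V with U ∈ τ_X, V ∈ τ_Y (deduplicated):
  ∅ × ∅ = {} (∅)
  {0} × {30} = {(0,30)}
  {1} × {30} = {(1,30)}
  {0} × {28, 30} = {(0,28), (0,30)}
  {0} × {29, 30} = {(0,29), (0,30)}
  {0, 1} × {30} = {(0,30), (1,30)}
  {1} × {28, 30} = {(1,28), (1,30)}
  {1} × {29, 30} = {(1,29), (1,30)}
  {0} × {28, 29, 30} = {(0,28), (0,29), (0,30)}
  {1} × {28, 29, 30} = {(1,28), (1,29), (1,30)}
  {0, 1} × {28, 30} = {(0,28), (0,30), (1,28), (1,30)}
  {0, 1} × {29, 30} = {(0,29), (0,30), (1,29), (1,30)}
  {0, 1} × {28, 29, 30} = {(0,28), (0,29), (0,30), (1,28), (1,29), (1,30)}
These 13 distinct sets form the basis B.
Close under arbitrary unions to get τ_{X×Y}; counting gives |τ_{X×Y}| = 25.


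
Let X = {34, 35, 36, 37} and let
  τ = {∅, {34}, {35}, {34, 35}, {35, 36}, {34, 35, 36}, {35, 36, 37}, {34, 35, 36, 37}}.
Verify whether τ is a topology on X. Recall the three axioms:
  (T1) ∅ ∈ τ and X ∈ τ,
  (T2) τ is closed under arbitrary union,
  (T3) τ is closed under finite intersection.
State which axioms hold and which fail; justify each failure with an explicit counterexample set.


τ IS a topology on X.

Axiom (T1): ∅ ∈ τ? Yes; X ∈ τ? Yes.
Axiom (T2/T3): check pairwise unions and intersections of members of τ.
All pairwise intersections and unions checked — each lies in τ. Therefore τ satisfies (T1), (T2), (T3): it IS a topology on X.


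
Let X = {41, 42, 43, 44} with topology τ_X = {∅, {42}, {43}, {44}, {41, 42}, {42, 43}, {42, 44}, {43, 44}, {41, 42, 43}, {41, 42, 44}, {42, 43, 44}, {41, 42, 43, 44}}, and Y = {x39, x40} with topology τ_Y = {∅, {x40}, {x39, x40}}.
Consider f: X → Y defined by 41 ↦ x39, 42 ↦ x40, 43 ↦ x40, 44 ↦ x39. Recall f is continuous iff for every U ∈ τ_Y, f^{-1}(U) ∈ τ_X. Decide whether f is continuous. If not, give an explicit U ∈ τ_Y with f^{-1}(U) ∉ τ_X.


f IS continuous.

Compute f^{-1}(U) for each U ∈ τ_Y:
  U = ∅: f^{-1}(U) = ∅ ∈ τ_X ✓.
  U = {x40}: f^{-1}(U) = {42, 43} ∈ τ_X ✓.
  U = {x39, x40}: f^{-1}(U) = {41, 42, 43, 44} ∈ τ_X ✓.
Every preimage lies in τ_X, so f IS continuous.


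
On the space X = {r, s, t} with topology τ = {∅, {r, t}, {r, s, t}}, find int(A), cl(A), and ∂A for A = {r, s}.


int(A) = ∅, cl(A) = {r, s, t}, ∂A = {r, s, t}.

Closed sets in (X, τ) are complements of opens:
  closed(X, τ) = {∅, {s}, {r, s, t}}.
int(A) = ⋃ {U ∈ τ : U ⊆ A}. Opens contained in A: ∅.
Taking the union of these: int(A) = ∅.
cl(A) = ⋂ {C closed : A ⊆ C}. Closed sets containing A: {r, s, t}.
Intersecting these: cl(A) = {r, s, t}.
∂A = cl(A) ∖ int(A) = {r, s, t} ∖ ∅ = {r, s, t}.


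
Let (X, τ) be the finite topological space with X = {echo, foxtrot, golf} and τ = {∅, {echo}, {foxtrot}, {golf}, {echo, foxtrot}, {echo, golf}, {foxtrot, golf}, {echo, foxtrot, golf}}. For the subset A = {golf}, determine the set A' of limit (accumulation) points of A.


A' = ∅

For each x ∈ X, list the open sets U ∈ τ with x ∈ U, then check whether U ∩ (A ∖ {x}) ≠ ∅ for every such U.
  x = echo: open {echo} ∋ x has {echo} ∩ (A ∖ {echo}) = ∅, so x is NOT a limit point.
  x = foxtrot: open {foxtrot} ∋ x has {foxtrot} ∩ (A ∖ {foxtrot}) = ∅, so x is NOT a limit point.
  x = golf: open {golf} ∋ x has {golf} ∩ (A ∖ {golf}) = ∅, so x is NOT a limit point.
Collecting: A' = ∅.


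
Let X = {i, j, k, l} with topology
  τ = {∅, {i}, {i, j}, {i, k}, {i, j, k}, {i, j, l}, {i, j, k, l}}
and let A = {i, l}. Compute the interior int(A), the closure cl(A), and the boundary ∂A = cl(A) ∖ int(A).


int(A) = {i}, cl(A) = {i, j, k, l}, ∂A = {j, k, l}.

Closed sets in (X, τ) are complements of opens:
  closed(X, τ) = {∅, {k}, {l}, {j, l}, {k, l}, {j, k, l}, {i, j, k, l}}.
int(A) = ⋃ {U ∈ τ : U ⊆ A}. Opens contained in A: ∅, {i}.
Taking the union of these: int(A) = {i}.
cl(A) = ⋂ {C closed : A ⊆ C}. Closed sets containing A: {i, j, k, l}.
Intersecting these: cl(A) = {i, j, k, l}.
∂A = cl(A) ∖ int(A) = {i, j, k, l} ∖ {i} = {j, k, l}.
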